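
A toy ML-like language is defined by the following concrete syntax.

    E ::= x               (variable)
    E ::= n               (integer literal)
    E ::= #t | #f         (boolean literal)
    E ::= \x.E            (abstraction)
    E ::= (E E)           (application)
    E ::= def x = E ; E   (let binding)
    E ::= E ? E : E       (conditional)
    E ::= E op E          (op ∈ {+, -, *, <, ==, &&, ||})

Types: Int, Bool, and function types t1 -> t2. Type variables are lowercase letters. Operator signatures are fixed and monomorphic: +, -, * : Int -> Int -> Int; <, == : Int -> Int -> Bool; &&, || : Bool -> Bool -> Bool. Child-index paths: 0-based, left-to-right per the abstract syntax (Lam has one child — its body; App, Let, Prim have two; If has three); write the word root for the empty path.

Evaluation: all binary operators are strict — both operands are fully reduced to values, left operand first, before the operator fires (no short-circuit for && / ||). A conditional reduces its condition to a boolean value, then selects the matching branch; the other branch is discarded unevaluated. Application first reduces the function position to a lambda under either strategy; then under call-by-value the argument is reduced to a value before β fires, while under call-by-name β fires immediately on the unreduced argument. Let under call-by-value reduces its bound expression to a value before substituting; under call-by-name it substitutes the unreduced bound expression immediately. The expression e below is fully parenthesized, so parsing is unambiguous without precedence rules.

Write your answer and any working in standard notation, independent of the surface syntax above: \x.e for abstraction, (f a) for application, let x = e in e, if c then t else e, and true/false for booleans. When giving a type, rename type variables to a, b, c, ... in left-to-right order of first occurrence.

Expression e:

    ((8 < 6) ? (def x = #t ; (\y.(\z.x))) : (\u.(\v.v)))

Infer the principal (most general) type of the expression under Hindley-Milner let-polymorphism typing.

Answer: a -> Bool -> Bool

Trace:
  unify Int ~ Int
  unify Int ~ Int
  unify Bool ~ Bool
let x : Bool
x : Bool
\z._ : b -> Bool
\y._ : a -> b -> Bool
v : d
\v._ : d -> d
\u._ : c -> d -> d
  unify a -> b -> Bool ~ c -> d -> d
  unify a ~ c
  unify b -> Bool ~ d -> d
  unify b ~ d
  unify Bool ~ d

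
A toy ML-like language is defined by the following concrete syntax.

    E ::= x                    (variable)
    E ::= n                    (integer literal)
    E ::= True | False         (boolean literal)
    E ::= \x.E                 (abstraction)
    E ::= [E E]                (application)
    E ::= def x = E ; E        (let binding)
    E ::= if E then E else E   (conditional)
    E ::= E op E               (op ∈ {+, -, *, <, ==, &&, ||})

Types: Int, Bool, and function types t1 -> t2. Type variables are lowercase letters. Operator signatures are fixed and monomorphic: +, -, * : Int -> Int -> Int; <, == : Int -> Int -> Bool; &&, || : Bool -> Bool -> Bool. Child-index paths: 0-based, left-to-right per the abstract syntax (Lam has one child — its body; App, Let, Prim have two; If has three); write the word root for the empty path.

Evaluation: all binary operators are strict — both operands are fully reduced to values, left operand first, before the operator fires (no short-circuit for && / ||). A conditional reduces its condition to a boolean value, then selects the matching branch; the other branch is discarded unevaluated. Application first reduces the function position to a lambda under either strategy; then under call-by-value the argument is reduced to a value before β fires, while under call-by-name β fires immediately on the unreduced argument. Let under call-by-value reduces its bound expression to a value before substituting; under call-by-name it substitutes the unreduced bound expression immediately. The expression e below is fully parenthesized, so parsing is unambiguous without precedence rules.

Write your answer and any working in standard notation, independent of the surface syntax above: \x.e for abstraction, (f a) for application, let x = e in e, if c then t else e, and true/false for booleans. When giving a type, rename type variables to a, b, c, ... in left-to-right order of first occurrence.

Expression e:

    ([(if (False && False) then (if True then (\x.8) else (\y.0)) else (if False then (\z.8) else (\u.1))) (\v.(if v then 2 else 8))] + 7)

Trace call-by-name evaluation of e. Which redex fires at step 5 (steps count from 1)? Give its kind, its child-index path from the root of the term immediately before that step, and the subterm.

Answer: delta at root : (1 + 7)

Working:
step 0: (((if (false && false) then (if true then (\x.8) else (\y.0)) else (if false then (\z.8) else (\u.1))) (\v.(if v then 2 else 8))) + 7)
step 1: [delta@0.0.0] (((if false then (if true then (\x.8) else (\y.0)) else (if false then (\z.8) else (\u.1))) (\v.(if v then 2 else 8))) + 7)
step 2: [if@0.0] (((if false then (\z.8) else (\u.1)) (\v.(if v then 2 else 8))) + 7)
step 3: [if@0.0] (((\u.1) (\v.(if v then 2 else 8))) + 7)
step 4: [beta@0] (1 + 7)
step 5: [delta@root] 8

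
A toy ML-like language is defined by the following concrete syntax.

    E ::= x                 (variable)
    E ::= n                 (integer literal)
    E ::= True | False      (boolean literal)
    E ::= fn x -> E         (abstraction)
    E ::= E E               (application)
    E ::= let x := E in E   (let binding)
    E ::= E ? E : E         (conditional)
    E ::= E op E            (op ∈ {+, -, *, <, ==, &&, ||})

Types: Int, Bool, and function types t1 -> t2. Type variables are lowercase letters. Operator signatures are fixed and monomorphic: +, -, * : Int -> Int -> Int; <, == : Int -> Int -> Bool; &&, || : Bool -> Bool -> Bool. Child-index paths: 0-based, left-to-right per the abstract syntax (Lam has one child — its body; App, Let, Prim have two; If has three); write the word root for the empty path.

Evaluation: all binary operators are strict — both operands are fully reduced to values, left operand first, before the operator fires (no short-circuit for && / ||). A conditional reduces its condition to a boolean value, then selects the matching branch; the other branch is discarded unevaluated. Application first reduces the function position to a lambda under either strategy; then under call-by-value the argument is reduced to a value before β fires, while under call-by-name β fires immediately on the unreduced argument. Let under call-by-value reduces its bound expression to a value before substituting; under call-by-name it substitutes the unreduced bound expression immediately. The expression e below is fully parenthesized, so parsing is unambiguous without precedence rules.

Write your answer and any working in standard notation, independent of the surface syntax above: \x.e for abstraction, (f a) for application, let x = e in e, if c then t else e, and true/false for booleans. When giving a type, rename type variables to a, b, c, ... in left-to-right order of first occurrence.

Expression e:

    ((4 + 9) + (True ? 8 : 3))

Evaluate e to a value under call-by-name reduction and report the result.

Answer: 21

Trace:
step 0: ((4 + 9) + (if true then 8 else 3))
step 1: [delta@0] (13 + (if true then 8 else 3))
step 2: [if@1] (13 + 8)
step 3: [delta@root] 21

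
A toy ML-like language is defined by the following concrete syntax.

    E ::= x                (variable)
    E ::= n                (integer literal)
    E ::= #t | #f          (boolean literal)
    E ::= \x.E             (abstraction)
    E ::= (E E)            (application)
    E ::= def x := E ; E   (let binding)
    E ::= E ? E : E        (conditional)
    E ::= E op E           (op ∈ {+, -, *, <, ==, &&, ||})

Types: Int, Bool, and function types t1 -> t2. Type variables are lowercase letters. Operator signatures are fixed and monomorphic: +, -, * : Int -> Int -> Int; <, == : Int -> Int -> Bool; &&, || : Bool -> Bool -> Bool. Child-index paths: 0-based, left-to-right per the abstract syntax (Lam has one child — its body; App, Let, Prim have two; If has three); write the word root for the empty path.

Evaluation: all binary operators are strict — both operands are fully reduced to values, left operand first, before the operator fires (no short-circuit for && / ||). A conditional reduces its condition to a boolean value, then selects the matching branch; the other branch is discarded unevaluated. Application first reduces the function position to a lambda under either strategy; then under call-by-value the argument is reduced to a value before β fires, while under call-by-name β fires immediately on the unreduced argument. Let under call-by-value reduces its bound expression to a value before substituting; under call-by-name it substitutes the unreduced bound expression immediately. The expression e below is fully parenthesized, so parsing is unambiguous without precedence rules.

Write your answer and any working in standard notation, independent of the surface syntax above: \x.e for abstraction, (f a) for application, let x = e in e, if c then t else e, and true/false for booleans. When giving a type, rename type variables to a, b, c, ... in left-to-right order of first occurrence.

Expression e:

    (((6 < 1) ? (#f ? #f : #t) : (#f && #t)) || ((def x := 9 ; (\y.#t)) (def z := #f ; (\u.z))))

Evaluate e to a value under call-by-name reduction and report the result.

Working:
step 0: ((if (6 < 1) then (if false then false else true) else (false && true)) || ((let x = 9 in (\y.true)) (let z = false in (\u.z))))
step 1: [delta@0.0] ((if false then (if false then false else true) else (false && true)) || ((let x = 9 in (\y.true)) (let z = false in (\u.z))))
step 2: [if@0] ((false && true) || ((let x = 9 in (\y.true)) (let z = false in (\u.z))))
step 3: [delta@0] (false || ((let x = 9 in (\y.true)) (let z = false in (\u.z))))
step 4: [let@1.0] (false || ((\y.true) (let z = false in (\u.z))))
step 5: [beta@1] (false || true)
step 6: [delta@root] true

Answer: true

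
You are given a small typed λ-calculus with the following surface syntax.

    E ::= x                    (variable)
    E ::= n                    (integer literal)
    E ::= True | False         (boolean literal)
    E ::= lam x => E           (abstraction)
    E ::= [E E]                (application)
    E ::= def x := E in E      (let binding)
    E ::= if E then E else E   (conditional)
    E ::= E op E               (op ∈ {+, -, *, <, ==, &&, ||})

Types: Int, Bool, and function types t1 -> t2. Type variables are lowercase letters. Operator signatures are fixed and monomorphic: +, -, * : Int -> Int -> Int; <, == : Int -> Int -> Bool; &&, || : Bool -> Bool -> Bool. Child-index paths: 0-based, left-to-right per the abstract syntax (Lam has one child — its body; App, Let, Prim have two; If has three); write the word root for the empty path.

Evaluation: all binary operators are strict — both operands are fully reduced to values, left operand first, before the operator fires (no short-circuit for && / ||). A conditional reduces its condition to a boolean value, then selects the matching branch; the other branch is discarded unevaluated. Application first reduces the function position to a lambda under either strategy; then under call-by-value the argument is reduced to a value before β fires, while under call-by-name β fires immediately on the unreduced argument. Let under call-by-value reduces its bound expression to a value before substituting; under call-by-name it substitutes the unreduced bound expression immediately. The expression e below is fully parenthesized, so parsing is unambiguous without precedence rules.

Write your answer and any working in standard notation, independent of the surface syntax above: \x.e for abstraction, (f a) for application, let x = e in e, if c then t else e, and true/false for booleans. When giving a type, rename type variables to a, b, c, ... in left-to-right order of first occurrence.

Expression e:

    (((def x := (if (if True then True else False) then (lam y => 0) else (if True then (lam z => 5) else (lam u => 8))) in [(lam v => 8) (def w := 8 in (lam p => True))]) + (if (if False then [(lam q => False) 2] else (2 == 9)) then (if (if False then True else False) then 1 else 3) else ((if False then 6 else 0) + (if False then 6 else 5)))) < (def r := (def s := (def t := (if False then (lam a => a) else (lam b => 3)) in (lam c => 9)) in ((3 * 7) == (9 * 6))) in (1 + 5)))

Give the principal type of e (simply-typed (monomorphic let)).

Working:
  unify Bool ~ Bool
  unify Bool ~ Bool
  unify Bool ~ Bool
\y._ : a -> Int
  unify Bool ~ Bool
\z._ : b -> Int
\u._ : c -> Int
  unify b -> Int ~ c -> Int
  unify b ~ c
  unify Int ~ Int
  unify a -> Int ~ c -> Int
  unify a ~ c
  unify Int ~ Int
let x : c -> Int
\v._ : d -> Int
let w : Int
\p._ : e -> Bool
  unify d -> Int ~ (e -> Bool) -> f
  unify d ~ e -> Bool
  unify Int ~ f
_ _ : Int
  unify Int ~ Int
  unify Bool ~ Bool
\q._ : g -> Bool
  unify g -> Bool ~ Int -> h
  unify g ~ Int
  unify Bool ~ h
_ _ : Bool
  unify Int ~ Int
  unify Int ~ Int
  unify Bool ~ Bool
  unify Bool ~ Bool
  unify Bool ~ Bool
  unify Bool ~ Bool
  unify Bool ~ Bool
  unify Int ~ Int
  unify Bool ~ Bool
  unify Int ~ Int
  unify Int ~ Int
  unify Bool ~ Bool
  unify Int ~ Int
  unify Int ~ Int
  unify Int ~ Int
  unify Int ~ Int
  unify Int ~ Int
  unify Bool ~ Bool
a : i
\a._ : i -> i
\b._ : j -> Int
  unify i -> i ~ j -> Int
  unify i ~ j
  unify j ~ Int
let t : Int -> Int
\c._ : k -> Int
let s : k -> Int
  unify Int ~ Int
  unify Int ~ Int
  unify Int ~ Int
  unify Int ~ Int
  unify Int ~ Int
  unify Int ~ Int
let r : Bool
  unify Int ~ Int
  unify Int ~ Int
  unify Int ~ Int

Answer: Bool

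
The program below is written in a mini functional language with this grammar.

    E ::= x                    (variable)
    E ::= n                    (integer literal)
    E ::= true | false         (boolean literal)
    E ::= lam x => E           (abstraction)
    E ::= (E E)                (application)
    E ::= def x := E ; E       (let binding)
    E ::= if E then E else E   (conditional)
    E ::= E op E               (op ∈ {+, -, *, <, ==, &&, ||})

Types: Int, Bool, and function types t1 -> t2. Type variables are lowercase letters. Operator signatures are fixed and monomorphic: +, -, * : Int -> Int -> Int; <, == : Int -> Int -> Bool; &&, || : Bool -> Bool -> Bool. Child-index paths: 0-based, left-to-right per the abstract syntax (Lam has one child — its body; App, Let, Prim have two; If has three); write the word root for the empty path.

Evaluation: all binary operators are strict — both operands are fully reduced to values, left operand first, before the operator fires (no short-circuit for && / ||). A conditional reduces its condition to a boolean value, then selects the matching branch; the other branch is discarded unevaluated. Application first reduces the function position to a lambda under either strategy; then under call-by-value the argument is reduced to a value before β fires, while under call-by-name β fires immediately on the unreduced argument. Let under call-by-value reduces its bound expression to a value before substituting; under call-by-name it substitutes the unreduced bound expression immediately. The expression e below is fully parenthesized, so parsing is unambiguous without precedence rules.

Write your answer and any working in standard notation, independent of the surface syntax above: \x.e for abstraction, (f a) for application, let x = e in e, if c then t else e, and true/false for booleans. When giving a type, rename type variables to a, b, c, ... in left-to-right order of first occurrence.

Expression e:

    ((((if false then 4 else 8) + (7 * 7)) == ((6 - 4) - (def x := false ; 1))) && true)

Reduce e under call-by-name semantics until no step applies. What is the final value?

Trace:
step 0: ((((if false then 4 else 8) + (7 * 7)) == ((6 - 4) - (let x = false in 1))) && true)
step 1: [if@0.0.0] (((8 + (7 * 7)) == ((6 - 4) - (let x = false in 1))) && true)
step 2: [delta@0.0.1] (((8 + 49) == ((6 - 4) - (let x = false in 1))) && true)
step 3: [delta@0.0] ((57 == ((6 - 4) - (let x = false in 1))) && true)
step 4: [delta@0.1.0] ((57 == (2 - (let x = false in 1))) && true)
step 5: [let@0.1.1] ((57 == (2 - 1)) && true)
step 6: [delta@0.1] ((57 == 1) && true)
step 7: [delta@0] (false && true)
step 8: [delta@root] false

Answer: false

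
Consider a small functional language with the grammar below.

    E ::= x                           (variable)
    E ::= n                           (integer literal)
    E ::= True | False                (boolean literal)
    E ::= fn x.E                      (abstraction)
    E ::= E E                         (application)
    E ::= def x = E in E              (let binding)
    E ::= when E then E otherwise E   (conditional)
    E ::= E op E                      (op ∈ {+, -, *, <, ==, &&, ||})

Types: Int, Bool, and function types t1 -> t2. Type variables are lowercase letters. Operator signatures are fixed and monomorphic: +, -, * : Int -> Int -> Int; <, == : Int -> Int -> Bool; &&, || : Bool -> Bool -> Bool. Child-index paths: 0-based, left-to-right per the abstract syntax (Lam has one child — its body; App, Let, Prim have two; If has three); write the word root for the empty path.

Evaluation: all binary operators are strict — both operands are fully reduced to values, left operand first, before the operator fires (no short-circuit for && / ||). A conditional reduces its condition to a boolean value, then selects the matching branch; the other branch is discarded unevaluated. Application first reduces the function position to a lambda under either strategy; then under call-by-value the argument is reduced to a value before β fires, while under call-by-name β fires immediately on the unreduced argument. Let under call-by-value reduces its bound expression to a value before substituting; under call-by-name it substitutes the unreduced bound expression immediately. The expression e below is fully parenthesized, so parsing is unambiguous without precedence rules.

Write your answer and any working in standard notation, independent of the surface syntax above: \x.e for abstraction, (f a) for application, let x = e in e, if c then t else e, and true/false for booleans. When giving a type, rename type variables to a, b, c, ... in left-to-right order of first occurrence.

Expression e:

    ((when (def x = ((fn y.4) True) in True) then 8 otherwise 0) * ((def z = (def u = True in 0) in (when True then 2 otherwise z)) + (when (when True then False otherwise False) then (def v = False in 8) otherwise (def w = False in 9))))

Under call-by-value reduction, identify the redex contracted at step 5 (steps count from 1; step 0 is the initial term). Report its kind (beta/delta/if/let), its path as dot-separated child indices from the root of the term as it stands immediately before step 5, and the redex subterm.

Trace:
step 0: ((if (let x = ((\y.4) true) in true) then 8 else 0) * ((let z = (let u = true in 0) in (if true then 2 else z)) + (if (if true then false else false) then (let v = false in 8) else (let w = false in 9))))
step 1: [beta@0.0.0] ((if (let x = 4 in true) then 8 else 0) * ((let z = (let u = true in 0) in (if true then 2 else z)) + (if (if true then false else false) then (let v = false in 8) else (let w = false in 9))))
step 2: [let@0.0] ((if true then 8 else 0) * ((let z = (let u = true in 0) in (if true then 2 else z)) + (if (if true then false else false) then (let v = false in 8) else (let w = false in 9))))
step 3: [if@0] (8 * ((let z = (let u = true in 0) in (if true then 2 else z)) + (if (if true then false else false) then (let v = false in 8) else (let w = false in 9))))
step 4: [let@1.0.0] (8 * ((let z = 0 in (if true then 2 else z)) + (if (if true then false else false) then (let v = false in 8) else (let w = false in 9))))
step 5: [let@1.0] (8 * ((if true then 2 else 0) + (if (if true then false else false) then (let v = false in 8) else (let w = false in 9))))

Answer: let at 1.0 : (let z = 0 in (if true then 2 else z))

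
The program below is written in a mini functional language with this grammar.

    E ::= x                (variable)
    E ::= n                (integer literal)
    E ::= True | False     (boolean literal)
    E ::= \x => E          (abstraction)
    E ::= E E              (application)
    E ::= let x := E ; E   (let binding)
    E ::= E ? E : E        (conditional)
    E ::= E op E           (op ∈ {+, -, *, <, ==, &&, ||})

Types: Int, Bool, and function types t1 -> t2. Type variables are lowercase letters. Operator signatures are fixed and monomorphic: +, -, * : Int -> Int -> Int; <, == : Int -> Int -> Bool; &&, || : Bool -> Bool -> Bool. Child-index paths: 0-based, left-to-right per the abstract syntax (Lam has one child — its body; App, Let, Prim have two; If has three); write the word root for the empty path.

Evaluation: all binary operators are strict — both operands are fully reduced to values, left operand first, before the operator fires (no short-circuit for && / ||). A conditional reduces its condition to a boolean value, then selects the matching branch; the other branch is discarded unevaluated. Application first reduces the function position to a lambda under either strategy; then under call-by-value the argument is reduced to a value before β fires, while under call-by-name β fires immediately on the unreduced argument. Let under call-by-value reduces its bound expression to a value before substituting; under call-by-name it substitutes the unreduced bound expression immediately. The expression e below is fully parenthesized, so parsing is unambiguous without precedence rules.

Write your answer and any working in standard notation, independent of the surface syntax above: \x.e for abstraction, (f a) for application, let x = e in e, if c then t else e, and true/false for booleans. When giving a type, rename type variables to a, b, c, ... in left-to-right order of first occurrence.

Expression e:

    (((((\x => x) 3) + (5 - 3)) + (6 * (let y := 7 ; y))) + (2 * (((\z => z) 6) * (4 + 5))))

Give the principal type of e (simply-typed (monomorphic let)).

Answer: Int

Trace:
x : a
\x._ : a -> a
  unify a -> a ~ Int -> b
  unify a ~ Int
  unify Int ~ b
_ _ : Int
  unify Int ~ Int
  unify Int ~ Int
  unify Int ~ Int
  unify Int ~ Int
  unify Int ~ Int
  unify Int ~ Int
let y : Int
y : Int
  unify Int ~ Int
  unify Int ~ Int
  unify Int ~ Int
  unify Int ~ Int
z : c
\z._ : c -> c
  unify c -> c ~ Int -> d
  unify c ~ Int
  unify Int ~ d
_ _ : Int
  unify Int ~ Int
  unify Int ~ Int
  unify Int ~ Int
  unify Int ~ Int
  unify Int ~ Int
  unify Int ~ Int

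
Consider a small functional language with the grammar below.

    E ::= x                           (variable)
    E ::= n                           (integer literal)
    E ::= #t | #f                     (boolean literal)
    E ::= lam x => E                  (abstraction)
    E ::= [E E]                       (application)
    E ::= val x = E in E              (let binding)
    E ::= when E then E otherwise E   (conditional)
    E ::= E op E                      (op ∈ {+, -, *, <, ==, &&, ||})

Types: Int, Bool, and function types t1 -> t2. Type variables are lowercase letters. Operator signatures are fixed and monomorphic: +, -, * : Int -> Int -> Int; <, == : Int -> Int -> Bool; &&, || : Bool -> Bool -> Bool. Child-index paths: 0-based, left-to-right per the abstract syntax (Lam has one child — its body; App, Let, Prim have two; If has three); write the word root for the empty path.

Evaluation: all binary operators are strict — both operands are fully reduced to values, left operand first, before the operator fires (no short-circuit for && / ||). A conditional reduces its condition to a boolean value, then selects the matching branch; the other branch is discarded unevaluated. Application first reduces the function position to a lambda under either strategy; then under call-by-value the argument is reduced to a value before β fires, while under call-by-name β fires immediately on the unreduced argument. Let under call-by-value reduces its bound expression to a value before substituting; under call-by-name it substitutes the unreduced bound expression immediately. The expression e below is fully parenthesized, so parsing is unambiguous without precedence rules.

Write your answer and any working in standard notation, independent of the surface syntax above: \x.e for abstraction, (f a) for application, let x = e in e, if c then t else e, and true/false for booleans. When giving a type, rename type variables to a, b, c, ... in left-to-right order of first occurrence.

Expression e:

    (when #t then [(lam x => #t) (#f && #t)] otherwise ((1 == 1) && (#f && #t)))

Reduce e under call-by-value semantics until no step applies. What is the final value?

Answer: true

Working:
step 0: (if true then ((\x.true) (false && true)) else ((1 == 1) && (false && true)))
step 1: [if@root] ((\x.true) (false && true))
step 2: [delta@1] ((\x.true) false)
step 3: [beta@root] true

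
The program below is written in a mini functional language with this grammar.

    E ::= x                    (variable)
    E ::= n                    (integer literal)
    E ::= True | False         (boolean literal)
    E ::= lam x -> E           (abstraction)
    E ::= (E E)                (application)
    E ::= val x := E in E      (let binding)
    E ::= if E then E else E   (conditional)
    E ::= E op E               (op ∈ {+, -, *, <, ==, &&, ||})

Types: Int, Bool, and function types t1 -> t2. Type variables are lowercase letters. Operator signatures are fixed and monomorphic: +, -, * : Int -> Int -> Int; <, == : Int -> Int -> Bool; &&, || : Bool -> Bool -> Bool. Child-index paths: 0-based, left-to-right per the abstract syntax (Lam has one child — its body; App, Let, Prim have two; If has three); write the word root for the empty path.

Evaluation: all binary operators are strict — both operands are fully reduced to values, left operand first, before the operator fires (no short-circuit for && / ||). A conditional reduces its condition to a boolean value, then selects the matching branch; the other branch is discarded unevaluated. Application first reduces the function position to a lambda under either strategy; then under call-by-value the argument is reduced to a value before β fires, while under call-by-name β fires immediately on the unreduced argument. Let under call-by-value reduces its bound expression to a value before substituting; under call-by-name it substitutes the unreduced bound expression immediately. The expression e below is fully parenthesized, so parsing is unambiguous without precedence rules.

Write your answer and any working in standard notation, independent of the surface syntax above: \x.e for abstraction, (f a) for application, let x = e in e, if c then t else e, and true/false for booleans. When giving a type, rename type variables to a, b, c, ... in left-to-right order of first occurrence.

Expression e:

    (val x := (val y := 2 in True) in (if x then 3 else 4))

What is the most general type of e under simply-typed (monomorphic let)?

Answer: Int

Derivation:
let y : Int
let x : Bool
x : Bool
  unify Bool ~ Bool
  unify Int ~ Int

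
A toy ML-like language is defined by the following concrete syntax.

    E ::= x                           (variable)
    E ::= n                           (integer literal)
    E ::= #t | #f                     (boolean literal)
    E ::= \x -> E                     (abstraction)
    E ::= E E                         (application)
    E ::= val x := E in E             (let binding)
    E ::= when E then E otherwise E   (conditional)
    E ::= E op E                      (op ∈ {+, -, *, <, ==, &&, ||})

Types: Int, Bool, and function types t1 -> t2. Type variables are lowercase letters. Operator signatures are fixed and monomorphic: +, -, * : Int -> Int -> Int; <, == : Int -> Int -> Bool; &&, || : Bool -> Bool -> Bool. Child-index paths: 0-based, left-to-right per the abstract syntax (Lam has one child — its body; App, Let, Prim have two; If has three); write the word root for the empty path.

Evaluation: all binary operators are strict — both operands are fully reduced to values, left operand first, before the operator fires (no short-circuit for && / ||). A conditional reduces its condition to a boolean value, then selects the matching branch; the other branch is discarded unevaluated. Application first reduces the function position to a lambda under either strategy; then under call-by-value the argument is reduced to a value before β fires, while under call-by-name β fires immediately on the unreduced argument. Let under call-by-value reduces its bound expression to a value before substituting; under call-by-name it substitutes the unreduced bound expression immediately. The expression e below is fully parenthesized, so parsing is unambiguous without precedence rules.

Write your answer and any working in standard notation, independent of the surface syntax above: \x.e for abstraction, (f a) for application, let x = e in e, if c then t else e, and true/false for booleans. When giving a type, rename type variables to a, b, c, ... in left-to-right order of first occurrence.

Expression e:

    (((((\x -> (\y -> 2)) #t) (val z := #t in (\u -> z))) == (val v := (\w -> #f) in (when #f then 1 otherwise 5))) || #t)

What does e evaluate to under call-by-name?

Answer: true

Working:
step 0: (((((\x.(\y.2)) true) (let z = true in (\u.z))) == (let v = (\w.false) in (if false then 1 else 5))) || true)
step 1: [beta@0.0.0] ((((\y.2) (let z = true in (\u.z))) == (let v = (\w.false) in (if false then 1 else 5))) || true)
step 2: [beta@0.0] ((2 == (let v = (\w.false) in (if false then 1 else 5))) || true)
step 3: [let@0.1] ((2 == (if false then 1 else 5)) || true)
step 4: [if@0.1] ((2 == 5) || true)
step 5: [delta@0] (false || true)
step 6: [delta@root] true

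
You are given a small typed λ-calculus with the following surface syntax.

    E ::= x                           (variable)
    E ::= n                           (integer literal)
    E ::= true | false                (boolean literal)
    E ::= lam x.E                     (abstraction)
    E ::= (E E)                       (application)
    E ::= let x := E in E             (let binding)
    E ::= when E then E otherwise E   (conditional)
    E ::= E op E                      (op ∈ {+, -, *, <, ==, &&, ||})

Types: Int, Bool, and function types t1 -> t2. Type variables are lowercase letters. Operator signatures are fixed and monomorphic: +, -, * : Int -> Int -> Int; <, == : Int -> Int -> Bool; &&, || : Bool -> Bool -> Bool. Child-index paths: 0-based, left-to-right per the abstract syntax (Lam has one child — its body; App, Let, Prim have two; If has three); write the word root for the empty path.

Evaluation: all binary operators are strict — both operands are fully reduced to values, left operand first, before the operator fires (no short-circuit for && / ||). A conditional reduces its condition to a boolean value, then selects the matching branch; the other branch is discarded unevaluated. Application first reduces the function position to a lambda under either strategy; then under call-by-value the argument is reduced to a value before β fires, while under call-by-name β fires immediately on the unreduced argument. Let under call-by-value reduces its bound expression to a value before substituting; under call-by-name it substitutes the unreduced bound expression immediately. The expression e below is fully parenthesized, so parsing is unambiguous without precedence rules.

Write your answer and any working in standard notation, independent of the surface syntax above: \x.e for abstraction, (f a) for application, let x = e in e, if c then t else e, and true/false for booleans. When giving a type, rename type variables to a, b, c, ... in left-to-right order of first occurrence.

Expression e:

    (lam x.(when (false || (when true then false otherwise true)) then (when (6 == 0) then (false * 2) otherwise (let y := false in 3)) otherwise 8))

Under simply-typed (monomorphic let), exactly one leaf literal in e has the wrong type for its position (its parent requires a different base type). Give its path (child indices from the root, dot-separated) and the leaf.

Derivation:
  unify Bool ~ Bool
  unify Bool ~ Bool
  unify Bool ~ Bool
  unify Bool ~ Bool
  unify Bool ~ Bool
  unify Int ~ Int
  unify Int ~ Int
  unify Bool ~ Bool
  unify Bool ~ Int
  FAIL: mismatch Bool ~ Int

Answer: 0.1.1.0 : false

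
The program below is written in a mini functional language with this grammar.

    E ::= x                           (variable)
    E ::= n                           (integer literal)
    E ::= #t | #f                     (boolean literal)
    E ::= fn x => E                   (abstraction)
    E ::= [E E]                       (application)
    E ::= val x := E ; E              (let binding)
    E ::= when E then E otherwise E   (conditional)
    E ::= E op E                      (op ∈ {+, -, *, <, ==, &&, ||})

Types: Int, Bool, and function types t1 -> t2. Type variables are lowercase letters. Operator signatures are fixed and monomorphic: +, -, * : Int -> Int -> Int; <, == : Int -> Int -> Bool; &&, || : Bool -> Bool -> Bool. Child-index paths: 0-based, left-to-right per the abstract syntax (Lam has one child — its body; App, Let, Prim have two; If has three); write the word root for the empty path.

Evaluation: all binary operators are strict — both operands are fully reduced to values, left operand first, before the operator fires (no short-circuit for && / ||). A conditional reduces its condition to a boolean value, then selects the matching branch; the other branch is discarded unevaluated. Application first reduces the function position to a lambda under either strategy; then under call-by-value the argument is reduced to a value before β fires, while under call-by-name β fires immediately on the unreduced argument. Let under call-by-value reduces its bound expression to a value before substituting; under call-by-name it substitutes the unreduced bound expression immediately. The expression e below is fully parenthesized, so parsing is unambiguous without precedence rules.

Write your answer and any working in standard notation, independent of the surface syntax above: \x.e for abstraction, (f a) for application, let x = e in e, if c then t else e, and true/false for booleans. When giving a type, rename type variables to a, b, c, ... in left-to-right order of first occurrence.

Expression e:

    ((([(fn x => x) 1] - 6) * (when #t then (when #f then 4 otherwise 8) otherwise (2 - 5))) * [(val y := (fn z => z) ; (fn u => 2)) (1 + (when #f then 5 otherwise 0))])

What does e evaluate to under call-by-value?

Answer: -80

Trace:
step 0: (((((\x.x) 1) - 6) * (if true then (if false then 4 else 8) else (2 - 5))) * ((let y = (\z.z) in (\u.2)) (1 + (if false then 5 else 0))))
step 1: [beta@0.0.0] (((1 - 6) * (if true then (if false then 4 else 8) else (2 - 5))) * ((let y = (\z.z) in (\u.2)) (1 + (if false then 5 else 0))))
step 2: [delta@0.0] ((-5 * (if true then (if false then 4 else 8) else (2 - 5))) * ((let y = (\z.z) in (\u.2)) (1 + (if false then 5 else 0))))
step 3: [if@0.1] ((-5 * (if false then 4 else 8)) * ((let y = (\z.z) in (\u.2)) (1 + (if false then 5 else 0))))
step 4: [if@0.1] ((-5 * 8) * ((let y = (\z.z) in (\u.2)) (1 + (if false then 5 else 0))))
step 5: [delta@0] (-40 * ((let y = (\z.z) in (\u.2)) (1 + (if false then 5 else 0))))
step 6: [let@1.0] (-40 * ((\u.2) (1 + (if false then 5 else 0))))
step 7: [if@1.1.1] (-40 * ((\u.2) (1 + 0)))
step 8: [delta@1.1] (-40 * ((\u.2) 1))
step 9: [beta@1] (-40 * 2)
step 10: [delta@root] -80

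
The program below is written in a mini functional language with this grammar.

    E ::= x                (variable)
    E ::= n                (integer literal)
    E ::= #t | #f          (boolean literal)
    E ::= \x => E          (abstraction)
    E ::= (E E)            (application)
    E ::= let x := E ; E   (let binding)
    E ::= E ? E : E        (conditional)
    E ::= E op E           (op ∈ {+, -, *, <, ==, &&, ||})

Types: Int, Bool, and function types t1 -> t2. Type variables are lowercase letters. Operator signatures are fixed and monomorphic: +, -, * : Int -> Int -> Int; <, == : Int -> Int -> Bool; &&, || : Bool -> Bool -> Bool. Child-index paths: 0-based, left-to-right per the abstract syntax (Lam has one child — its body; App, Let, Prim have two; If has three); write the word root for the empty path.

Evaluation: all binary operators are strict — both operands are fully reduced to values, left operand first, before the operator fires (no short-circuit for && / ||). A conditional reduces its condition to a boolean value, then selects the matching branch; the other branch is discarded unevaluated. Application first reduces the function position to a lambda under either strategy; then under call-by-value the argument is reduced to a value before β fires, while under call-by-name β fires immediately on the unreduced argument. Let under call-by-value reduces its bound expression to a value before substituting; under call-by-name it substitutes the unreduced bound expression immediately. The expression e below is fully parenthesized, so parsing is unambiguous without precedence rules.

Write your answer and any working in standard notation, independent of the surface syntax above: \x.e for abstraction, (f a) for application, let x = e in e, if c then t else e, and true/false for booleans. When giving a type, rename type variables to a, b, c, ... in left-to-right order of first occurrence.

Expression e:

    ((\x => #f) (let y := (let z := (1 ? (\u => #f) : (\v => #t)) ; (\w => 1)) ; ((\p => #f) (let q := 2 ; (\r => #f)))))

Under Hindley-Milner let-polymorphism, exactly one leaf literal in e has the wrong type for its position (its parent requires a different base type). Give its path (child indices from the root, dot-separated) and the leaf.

Working:
\x._ : a -> Bool
  unify Int ~ Bool
  FAIL: mismatch Int ~ Bool

Answer: 1.0.0.0 : 1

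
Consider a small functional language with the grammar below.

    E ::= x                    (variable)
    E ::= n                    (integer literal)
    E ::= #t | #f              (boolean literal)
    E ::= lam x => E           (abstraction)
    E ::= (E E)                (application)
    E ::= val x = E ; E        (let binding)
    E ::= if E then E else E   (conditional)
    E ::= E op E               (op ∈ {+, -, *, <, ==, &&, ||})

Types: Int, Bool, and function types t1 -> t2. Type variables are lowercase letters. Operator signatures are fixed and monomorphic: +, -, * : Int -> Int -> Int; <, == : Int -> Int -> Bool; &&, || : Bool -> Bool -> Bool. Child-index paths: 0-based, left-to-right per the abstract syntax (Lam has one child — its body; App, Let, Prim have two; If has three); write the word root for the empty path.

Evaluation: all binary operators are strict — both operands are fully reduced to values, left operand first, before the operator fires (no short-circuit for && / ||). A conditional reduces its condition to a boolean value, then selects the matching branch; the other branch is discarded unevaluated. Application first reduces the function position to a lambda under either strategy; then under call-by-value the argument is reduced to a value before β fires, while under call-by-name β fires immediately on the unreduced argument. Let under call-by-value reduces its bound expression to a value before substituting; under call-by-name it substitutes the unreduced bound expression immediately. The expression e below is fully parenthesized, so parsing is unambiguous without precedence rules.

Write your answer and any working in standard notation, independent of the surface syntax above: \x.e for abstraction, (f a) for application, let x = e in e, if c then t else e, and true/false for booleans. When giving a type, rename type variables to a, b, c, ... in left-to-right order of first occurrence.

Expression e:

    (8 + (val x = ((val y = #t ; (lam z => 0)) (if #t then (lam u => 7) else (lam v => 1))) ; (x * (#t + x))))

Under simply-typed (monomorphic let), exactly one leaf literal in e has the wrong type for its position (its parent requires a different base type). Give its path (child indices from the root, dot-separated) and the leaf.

Trace:
  unify Int ~ Int
let y : Bool
\z._ : a -> Int
  unify Bool ~ Bool
\u._ : b -> Int
\v._ : c -> Int
  unify b -> Int ~ c -> Int
  unify b ~ c
  unify Int ~ Int
  unify a -> Int ~ (c -> Int) -> d
  unify a ~ c -> Int
  unify Int ~ d
_ _ : Int
let x : Int
x : Int
  unify Int ~ Int
  unify Bool ~ Int
  FAIL: mismatch Bool ~ Int

Answer: 1.1.1.0 : true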